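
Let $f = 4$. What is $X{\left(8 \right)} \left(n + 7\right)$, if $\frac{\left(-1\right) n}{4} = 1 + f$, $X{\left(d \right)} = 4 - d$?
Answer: $52$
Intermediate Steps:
$n = -20$ ($n = - 4 \left(1 + 4\right) = \left(-4\right) 5 = -20$)
$X{\left(8 \right)} \left(n + 7\right) = \left(4 - 8\right) \left(-20 + 7\right) = \left(4 - 8\right) \left(-13\right) = \left(-4\right) \left(-13\right) = 52$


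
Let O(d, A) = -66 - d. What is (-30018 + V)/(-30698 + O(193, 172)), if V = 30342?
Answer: -108/10319 ≈ -0.010466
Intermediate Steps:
(-30018 + V)/(-30698 + O(193, 172)) = (-30018 + 30342)/(-30698 + (-66 - 1*193)) = 324/(-30698 + (-66 - 193)) = 324/(-30698 - 259) = 324/(-30957) = 324*(-1/30957) = -108/10319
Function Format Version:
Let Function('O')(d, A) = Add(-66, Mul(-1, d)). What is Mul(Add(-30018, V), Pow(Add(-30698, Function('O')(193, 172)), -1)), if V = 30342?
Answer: Rational(-108, 10319) ≈ -0.010466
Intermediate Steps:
Mul(Add(-30018, V), Pow(Add(-30698, Function('O')(193, 172)), -1)) = Mul(Add(-30018, 30342), Pow(Add(-30698, Add(-66, Mul(-1, 193))), -1)) = Mul(324, Pow(Add(-30698, Add(-66, -193)), -1)) = Mul(324, Pow(Add(-30698, -259), -1)) = Mul(324, Pow(-30957, -1)) = Mul(324, Rational(-1, 30957)) = Rational(-108, 10319)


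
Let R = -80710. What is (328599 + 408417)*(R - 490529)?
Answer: -421012282824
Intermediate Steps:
(328599 + 408417)*(R - 490529) = (328599 + 408417)*(-80710 - 490529) = 737016*(-571239) = -421012282824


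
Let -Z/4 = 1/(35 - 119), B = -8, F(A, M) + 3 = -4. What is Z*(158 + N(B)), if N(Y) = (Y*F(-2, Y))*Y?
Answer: -290/21 ≈ -13.810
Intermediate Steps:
F(A, M) = -7 (F(A, M) = -3 - 4 = -7)
Z = 1/21 (Z = -4/(35 - 119) = -4/(-84) = -4*(-1/84) = 1/21 ≈ 0.047619)
N(Y) = -7*Y² (N(Y) = (Y*(-7))*Y = (-7*Y)*Y = -7*Y²)
Z*(158 + N(B)) = (158 - 7*(-8)²)/21 = (158 - 7*64)/21 = (158 - 448)/21 = (1/21)*(-290) = -290/21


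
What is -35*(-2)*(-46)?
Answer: -3220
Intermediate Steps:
-35*(-2)*(-46) = 70*(-46) = -3220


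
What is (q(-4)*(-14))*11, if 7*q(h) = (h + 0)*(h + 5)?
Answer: 88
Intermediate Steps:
q(h) = h*(5 + h)/7 (q(h) = ((h + 0)*(h + 5))/7 = (h*(5 + h))/7 = h*(5 + h)/7)
(q(-4)*(-14))*11 = (((1/7)*(-4)*(5 - 4))*(-14))*11 = (((1/7)*(-4)*1)*(-14))*11 = -4/7*(-14)*11 = 8*11 = 88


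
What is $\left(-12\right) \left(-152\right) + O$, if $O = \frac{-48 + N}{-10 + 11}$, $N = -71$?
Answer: $1705$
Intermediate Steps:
$O = -119$ ($O = \frac{-48 - 71}{-10 + 11} = - \frac{119}{1} = \left(-119\right) 1 = -119$)
$\left(-12\right) \left(-152\right) + O = \left(-12\right) \left(-152\right) - 119 = 1824 - 119 = 1705$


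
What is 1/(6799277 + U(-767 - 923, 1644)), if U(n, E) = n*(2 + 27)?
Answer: 1/6750267 ≈ 1.4814e-7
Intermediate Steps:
U(n, E) = 29*n (U(n, E) = n*29 = 29*n)
1/(6799277 + U(-767 - 923, 1644)) = 1/(6799277 + 29*(-767 - 923)) = 1/(6799277 + 29*(-1690)) = 1/(6799277 - 49010) = 1/6750267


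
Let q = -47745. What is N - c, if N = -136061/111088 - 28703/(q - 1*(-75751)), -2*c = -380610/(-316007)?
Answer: -809847799565785/491569512380848 ≈ -1.6475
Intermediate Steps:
c = -190305/316007 (c = -(-190305)/(-316007) = -(-190305)*(-1)/316007 = -½*380610/316007 = -190305/316007 ≈ -0.60222)
N = -3499541615/1555565264 (N = -136061/111088 - 28703/(-47745 - 1*(-75751)) = -136061*1/111088 - 28703/(-47745 + 75751) = -136061/111088 - 28703/28006 = -3499541615/1555565264 ≈ -2.2497)
N - c = -3499541615/1555565264 - 1*(-190305/316007) = -3499541615/1555565264 + 190305/316007 = -809847799565785/491569512380848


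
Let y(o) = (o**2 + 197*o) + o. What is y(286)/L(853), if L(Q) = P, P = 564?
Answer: 34606/141 ≈ 245.43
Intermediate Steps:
y(o) = o**2 + 198*o
L(Q) = 564
y(286)/L(853) = (286*(198 + 286))/564 = (286*484)*(1/564) = 138424*(1/564) = 34606/141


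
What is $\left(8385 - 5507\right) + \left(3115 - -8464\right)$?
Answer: $14457$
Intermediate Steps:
$\left(8385 - 5507\right) + \left(3115 - -8464\right) = \left(8385 - 5507\right) + \left(3115 + 8464\right) = 2878 + 11579 = 14457$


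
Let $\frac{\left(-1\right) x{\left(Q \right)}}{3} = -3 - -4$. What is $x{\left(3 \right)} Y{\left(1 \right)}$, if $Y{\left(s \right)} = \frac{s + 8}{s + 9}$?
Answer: $- \frac{27}{10} \approx -2.7$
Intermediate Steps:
$x{\left(Q \right)} = -3$ ($x{\left(Q \right)} = - 3 \left(-3 - -4\right) = - 3 \left(-3 + 4\right) = \left(-3\right) 1 = -3$)
$Y{\left(s \right)} = \frac{8 + s}{9 + s}$
$x{\left(3 \right)} Y{\left(1 \right)} = - 3 \frac{8 + 1}{9 + 1} = - 3 \cdot \frac{1}{10} \cdot 9 = \left(-3\right) \frac{9}{10} = - \frac{27}{10}$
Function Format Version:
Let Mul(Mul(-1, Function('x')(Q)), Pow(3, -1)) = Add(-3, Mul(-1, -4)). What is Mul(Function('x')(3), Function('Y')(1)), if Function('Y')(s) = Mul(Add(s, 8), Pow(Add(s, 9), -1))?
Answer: Rational(-27, 10) ≈ -2.7000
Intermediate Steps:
Function('x')(Q) = -3 (Function('x')(Q) = Mul(-3, Add(-3, Mul(-1, -4))) = Mul(-3, Add(-3, 4)) = Mul(-3, 1) = -3)
Function('Y')(s) = Mul(Pow(Add(9, s), -1), Add(8, s)) (Function('Y')(s) = Mul(Add(8, s), Pow(Add(9, s), -1)) = Mul(Pow(Add(9, s), -1), Add(8, s)))
Mul(Function('x')(3), Function('Y')(1)) = Mul(-3, Mul(Pow(Add(9, 1), -1), Add(8, 1))) = Mul(-3, Mul(Pow(10, -1), 9)) = Mul(-3, Mul(Rational(1, 10), 9)) = Mul(-3, Rational(9, 10)) = Rational(-27, 10)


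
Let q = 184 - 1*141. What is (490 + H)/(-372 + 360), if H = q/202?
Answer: -99023/2424 ≈ -40.851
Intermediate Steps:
q = 43 (q = 184 - 141 = 43)
H = 43/202 ≈ 0.21287
(490 + H)/(-372 + 360) = (490 + 43/202)/(-372 + 360) = (99023/202)/(-12) = (99023/202)*(-1/12) = -99023/2424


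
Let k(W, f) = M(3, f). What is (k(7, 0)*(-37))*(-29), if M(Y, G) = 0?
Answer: 0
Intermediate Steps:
k(W, f) = 0
(k(7, 0)*(-37))*(-29) = (0*(-37))*(-29) = 0*(-29) = 0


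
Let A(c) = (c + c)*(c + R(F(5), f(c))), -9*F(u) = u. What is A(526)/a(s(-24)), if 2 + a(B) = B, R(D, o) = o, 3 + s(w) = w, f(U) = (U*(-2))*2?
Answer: 1660056/29 ≈ 57243.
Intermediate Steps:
F(u) = -u/9
f(U) = -4*U (f(U) = -2*U*2 = -4*U)
s(w) = -3 + w
A(c) = -6*c² (A(c) = (c + c)*(c - 4*c) = (2*c)*(-3*c) = -6*c²)
a(B) = -2 + B
A(526)/a(s(-24)) = (-6*526²)/(-2 + (-3 - 24)) = (-6*276676)/(-2 - 27) = -1660056/(-29) = -1660056*(-1/29) = 1660056/29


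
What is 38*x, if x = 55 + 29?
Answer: 3192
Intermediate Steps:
x = 84
38*x = 38*84 = 3192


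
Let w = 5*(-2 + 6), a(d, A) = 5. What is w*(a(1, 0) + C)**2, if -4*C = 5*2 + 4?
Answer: 45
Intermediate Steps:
C = -7/2 (C = -(5*2 + 4)/4 = -(10 + 4)/4 = -1/4*14 = -7/2 ≈ -3.5000)
w = 20 (w = 5*4 = 20)
w*(a(1, 0) + C)**2 = 20*(5 - 7/2)**2 = 20*(3/2)**2 = 20*(9/4) = 45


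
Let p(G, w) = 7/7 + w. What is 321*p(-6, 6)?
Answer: 2247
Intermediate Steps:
p(G, w) = 1 + w (p(G, w) = 7*(1/7) + w = 1 + w)
321*p(-6, 6) = 321*(1 + 6) = 321*7 = 2247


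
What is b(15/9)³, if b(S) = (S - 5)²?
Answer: 1000000/729 ≈ 1371.7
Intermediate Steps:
b(S) = (-5 + S)²
b(15/9)³ = ((-5 + 15/9)²)³ = ((-5 + 15*(⅑))²)³ = ((-5 + 5/3)²)³ = ((-10/3)²)³ = (100/9)³ = 1000000/729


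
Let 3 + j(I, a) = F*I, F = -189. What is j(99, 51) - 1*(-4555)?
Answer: -14159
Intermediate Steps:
j(I, a) = -3 - 189*I
j(99, 51) - 1*(-4555) = (-3 - 189*99) - 1*(-4555) = (-3 - 18711) + 4555 = -18714 + 4555 = -14159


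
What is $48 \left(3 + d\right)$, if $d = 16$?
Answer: $912$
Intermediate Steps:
$48 \left(3 + d\right) = 48 \left(3 + 16\right) = 48 \cdot 19 = 912$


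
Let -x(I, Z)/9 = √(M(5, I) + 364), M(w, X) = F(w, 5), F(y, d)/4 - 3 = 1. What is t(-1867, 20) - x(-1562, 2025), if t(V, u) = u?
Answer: 20 + 18*√95 ≈ 195.44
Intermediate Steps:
F(y, d) = 16 (F(y, d) = 12 + 4*1 = 12 + 4 = 16)
M(w, X) = 16
x(I, Z) = -18*√95 (x(I, Z) = -9*√(16 + 364) = -18*√95)
t(-1867, 20) - x(-1562, 2025) = 20 - (-18)*√95 = 20 + 18*√95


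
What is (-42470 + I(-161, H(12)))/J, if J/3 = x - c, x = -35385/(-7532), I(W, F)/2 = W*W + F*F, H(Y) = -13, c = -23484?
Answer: 10447960/75821517 ≈ 0.13780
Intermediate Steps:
I(W, F) = 2*F² + 2*W² (I(W, F) = 2*(W*W + F*F) = 2*(W² + F²) = 2*(F² + W²) = 2*F² + 2*W²)
x = 5055/1076 (x = -35385*(-1/7532) = 5055/1076 ≈ 4.6980)
J = 75821517/1076 (J = 3*(5055/1076 - 1*(-23484)) = 3*(5055/1076 + 23484) = 3*(25273839/1076) = 75821517/1076 ≈ 70466.)
(-42470 + I(-161, H(12)))/J = (-42470 + (2*(-13)² + 2*(-161)²))/(75821517/1076) = (-42470 + (2*169 + 2*25921))*(1076/75821517) = (-42470 + (338 + 51842))*(1076/75821517) = (-42470 + 52180)*(1076/75821517) = 9710*(1076/75821517) = 10447960/75821517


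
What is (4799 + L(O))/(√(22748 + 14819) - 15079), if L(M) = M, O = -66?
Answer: -71368907/227338674 - 4733*√37567/227338674 ≈ -0.31797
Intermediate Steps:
(4799 + L(O))/(√(22748 + 14819) - 15079) = (4799 - 66)/(√(22748 + 14819) - 15079) = 4733/(√37567 - 15079) = 4733/(-15079 + √37567)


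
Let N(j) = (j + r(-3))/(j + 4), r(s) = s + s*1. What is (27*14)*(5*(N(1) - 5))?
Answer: -11340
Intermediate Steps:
r(s) = 2*s (r(s) = s + s = 2*s)
N(j) = (-6 + j)/(4 + j) (N(j) = (j + 2*(-3))/(j + 4) = (j - 6)/(4 + j) = (-6 + j)/(4 + j))
(27*14)*(5*(N(1) - 5)) = (27*14)*(5*((-6 + 1)/(4 + 1) - 5)) = 378*(5*(-5/5 - 5)) = 378*(5*((⅕)*(-5) - 5)) = 378*(5*(-1 - 5)) = 378*(5*(-6)) = 378*(-30) = -11340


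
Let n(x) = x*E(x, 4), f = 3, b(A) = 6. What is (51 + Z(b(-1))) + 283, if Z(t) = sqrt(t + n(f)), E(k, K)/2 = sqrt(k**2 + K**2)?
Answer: 340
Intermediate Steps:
E(k, K) = 2*sqrt(K**2 + k**2) (E(k, K) = 2*sqrt(k**2 + K**2) = 2*sqrt(K**2 + k**2))
n(x) = 2*x*sqrt(16 + x**2) (n(x) = x*(2*sqrt(4**2 + x**2)) = x*(2*sqrt(16 + x**2)) = 2*x*sqrt(16 + x**2))
Z(t) = sqrt(30 + t) (Z(t) = sqrt(t + 2*3*sqrt(16 + 3**2)) = sqrt(t + 2*3*sqrt(16 + 9)) = sqrt(t + 2*3*sqrt(25)) = sqrt(t + 2*3*5) = sqrt(t + 30) = sqrt(30 + t))
(51 + Z(b(-1))) + 283 = (51 + sqrt(30 + 6)) + 283 = (51 + sqrt(36)) + 283 = (51 + 6) + 283 = 57 + 283 = 340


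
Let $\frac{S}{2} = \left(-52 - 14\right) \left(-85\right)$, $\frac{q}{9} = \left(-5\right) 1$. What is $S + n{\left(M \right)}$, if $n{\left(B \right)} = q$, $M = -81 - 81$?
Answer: $11175$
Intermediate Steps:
$q = -45$ ($q = 9 \left(\left(-5\right) 1\right) = 9 \left(-5\right) = -45$)
$M = -162$ ($M = -81 - 81 = -162$)
$n{\left(B \right)} = -45$
$S = 11220$ ($S = 2 \left(-52 - 14\right) \left(-85\right) = 2 \left(\left(-66\right) \left(-85\right)\right) = 2 \cdot 5610 = 11220$)
$S + n{\left(M \right)} = 11220 - 45 = 11175$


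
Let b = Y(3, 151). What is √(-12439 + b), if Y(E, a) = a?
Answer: 64*I*√3 ≈ 110.85*I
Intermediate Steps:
b = 151
√(-12439 + b) = √(-12439 + 151) = √(-12288) = 64*I*√3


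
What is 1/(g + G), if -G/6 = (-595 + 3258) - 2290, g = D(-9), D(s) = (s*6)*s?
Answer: -1/1752 ≈ -0.00057078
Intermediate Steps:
D(s) = 6*s**2 (D(s) = (6*s)*s = 6*s**2)
g = 486 (g = 6*(-9)**2 = 6*81 = 486)
G = -2238 (G = -6*((-595 + 3258) - 2290) = -6*(2663 - 2290) = -6*373 = -2238)
1/(g + G) = 1/(486 - 2238) = 1/(-1752) = -1/1752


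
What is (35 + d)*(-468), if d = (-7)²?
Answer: -39312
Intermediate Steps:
d = 49
(35 + d)*(-468) = (35 + 49)*(-468) = 84*(-468) = -39312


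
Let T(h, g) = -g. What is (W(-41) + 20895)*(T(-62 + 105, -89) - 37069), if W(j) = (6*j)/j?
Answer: -772918980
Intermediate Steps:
W(j) = 6
(W(-41) + 20895)*(T(-62 + 105, -89) - 37069) = (6 + 20895)*(-1*(-89) - 37069) = 20901*(89 - 37069) = 20901*(-36980) = -772918980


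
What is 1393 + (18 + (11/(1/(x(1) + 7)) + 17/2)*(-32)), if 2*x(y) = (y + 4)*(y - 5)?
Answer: 2195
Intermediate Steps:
x(y) = (-5 + y)*(4 + y)/2 (x(y) = ((y + 4)*(y - 5))/2 = ((4 + y)*(-5 + y))/2 = ((-5 + y)*(4 + y))/2 = (-5 + y)*(4 + y)/2)
1393 + (18 + (11/(1/(x(1) + 7)) + 17/2)*(-32)) = 1393 + (18 + (11/(1/((-10 + (½)*1² - ½*1) + 7)) + 17/2)*(-32)) = 1393 + (18 + (11/(1/((-10 + (½)*1 - ½) + 7)) + 17*(½))*(-32)) = 1393 + (18 + (11/(1/((-10 + ½ - ½) + 7)) + 17/2)*(-32)) = 1393 + (18 + (11/(1/(-10 + 7)) + 17/2)*(-32)) = 1393 + (18 + (11/(1/(-3)) + 17/2)*(-32)) = 1393 + (18 + (11/(-⅓) + 17/2)*(-32)) = 1393 + (18 + (11*(-3) + 17/2)*(-32)) = 1393 + (18 + (-33 + 17/2)*(-32)) = 1393 + (18 - 49/2*(-32)) = 1393 + (18 + 784) = 1393 + 802 = 2195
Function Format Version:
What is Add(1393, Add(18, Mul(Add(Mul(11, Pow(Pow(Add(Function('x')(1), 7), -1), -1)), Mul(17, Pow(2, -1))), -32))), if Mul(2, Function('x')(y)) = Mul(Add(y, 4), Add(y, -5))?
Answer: 2195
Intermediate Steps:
Function('x')(y) = Mul(Rational(1, 2), Add(-5, y), Add(4, y)) (Function('x')(y) = Mul(Rational(1, 2), Mul(Add(y, 4), Add(y, -5))) = Mul(Rational(1, 2), Mul(Add(4, y), Add(-5, y))) = Mul(Rational(1, 2), Mul(Add(-5, y), Add(4, y))) = Mul(Rational(1, 2), Add(-5, y), Add(4, y)))
Add(1393, Add(18, Mul(Add(Mul(11, Pow(Pow(Add(Function('x')(1), 7), -1), -1)), Mul(17, Pow(2, -1))), -32))) = Add(1393, Add(18, Mul(Add(Mul(11, Pow(Pow(Add(Add(-10, Mul(Rational(1, 2), Pow(1, 2)), Mul(Rational(-1, 2), 1)), 7), -1), -1)), Mul(17, Pow(2, -1))), -32))) = Add(1393, Add(18, Mul(Add(Mul(11, Pow(Pow(Add(Add(-10, Mul(Rational(1, 2), 1), Rational(-1, 2)), 7), -1), -1)), Mul(17, Rational(1, 2))), -32))) = Add(1393, Add(18, Mul(Add(Mul(11, Pow(Pow(Add(Add(-10, Rational(1, 2), Rational(-1, 2)), 7), -1), -1)), Rational(17, 2)), -32))) = Add(1393, Add(18, Mul(Add(Mul(11, Pow(Pow(Add(-10, 7), -1), -1)), Rational(17, 2)), -32))) = Add(1393, Add(18, Mul(Add(Mul(11, Pow(Pow(-3, -1), -1)), Rational(17, 2)), -32))) = Add(1393, Add(18, Mul(Add(Mul(11, Pow(Rational(-1, 3), -1)), Rational(17, 2)), -32))) = Add(1393, Add(18, Mul(Add(Mul(11, -3), Rational(17, 2)), -32))) = Add(1393, Add(18, Mul(Add(-33, Rational(17, 2)), -32))) = Add(1393, Add(18, Mul(Rational(-49, 2), -32))) = Add(1393, Add(18, 784)) = Add(1393, 802) = 2195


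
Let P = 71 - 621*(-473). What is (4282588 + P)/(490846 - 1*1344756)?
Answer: -2288196/426955 ≈ -5.3593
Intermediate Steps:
P = 293804 (P = 71 + 293733 = 293804)
(4282588 + P)/(490846 - 1*1344756) = (4282588 + 293804)/(490846 - 1*1344756) = 4576392/(490846 - 1344756) = 4576392/(-853910) = 4576392*(-1/853910) = -2288196/426955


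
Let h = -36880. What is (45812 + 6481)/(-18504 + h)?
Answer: -52293/55384 ≈ -0.94419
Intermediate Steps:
(45812 + 6481)/(-18504 + h) = (45812 + 6481)/(-18504 - 36880) = 52293/(-55384) = 52293*(-1/55384) = -52293/55384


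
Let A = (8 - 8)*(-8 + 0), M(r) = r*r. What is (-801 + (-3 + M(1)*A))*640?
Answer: -514560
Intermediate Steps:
M(r) = r**2
A = 0 (A = 0*(-8) = 0)
(-801 + (-3 + M(1)*A))*640 = (-801 + (-3 + 1**2*0))*640 = (-801 + (-3 + 1*0))*640 = (-801 + (-3 + 0))*640 = (-801 - 3)*640 = -804*640 = -514560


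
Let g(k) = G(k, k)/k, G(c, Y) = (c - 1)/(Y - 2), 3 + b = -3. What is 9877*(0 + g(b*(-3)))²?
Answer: 2854453/82944 ≈ 34.414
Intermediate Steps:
b = -6 (b = -3 - 3 = -6)
G(c, Y) = (-1 + c)/(-2 + Y)
g(k) = (-1 + k)/(k*(-2 + k)) (g(k) = ((-1 + k)/(-2 + k))/k = (-1 + k)/(k*(-2 + k)))
9877*(0 + g(b*(-3)))² = 9877*(0 + (-1 - 6*(-3))/(((-6*(-3)))*(-2 - 6*(-3))))² = 9877*(0 + (-1 + 18)/(18*(-2 + 18)))² = 9877*(0 + (1/18)*17/16)² = 9877*(0 + (1/18)*(1/16)*17)² = 9877*(0 + 17/288)² = 9877*(17/288)² = 9877*(289/82944) = 2854453/82944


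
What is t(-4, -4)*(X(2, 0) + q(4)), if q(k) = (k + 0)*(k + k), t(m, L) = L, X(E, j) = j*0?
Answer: -128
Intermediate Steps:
X(E, j) = 0
q(k) = 2*k² (q(k) = k*(2*k) = 2*k²)
t(-4, -4)*(X(2, 0) + q(4)) = -4*(0 + 2*4²) = -4*(0 + 2*16) = -4*(0 + 32) = -4*32 = -128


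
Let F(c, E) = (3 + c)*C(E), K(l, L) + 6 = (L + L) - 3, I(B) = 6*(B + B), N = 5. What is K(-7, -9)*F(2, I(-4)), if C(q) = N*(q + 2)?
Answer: 31050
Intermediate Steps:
C(q) = 10 + 5*q (C(q) = 5*(q + 2) = 5*(2 + q) = 10 + 5*q)
I(B) = 12*B (I(B) = 6*(2*B) = 12*B)
K(l, L) = -9 + 2*L (K(l, L) = -6 + ((L + L) - 3) = -6 + (2*L - 3) = -6 + (-3 + 2*L) = -9 + 2*L)
F(c, E) = (3 + c)*(10 + 5*E)
K(-7, -9)*F(2, I(-4)) = (-9 + 2*(-9))*(5*(2 + 12*(-4))*(3 + 2)) = (-9 - 18)*(5*(2 - 48)*5) = -135*(-46)*5 = -27*(-1150) = 31050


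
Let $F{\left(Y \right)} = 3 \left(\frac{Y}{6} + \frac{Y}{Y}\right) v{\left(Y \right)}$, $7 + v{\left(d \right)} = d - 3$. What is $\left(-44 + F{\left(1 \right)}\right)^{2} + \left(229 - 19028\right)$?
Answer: $- \frac{52395}{4} \approx -13099.0$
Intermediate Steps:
$v{\left(d \right)} = -10 + d$ ($v{\left(d \right)} = -7 + \left(d - 3\right) = -7 + \left(-3 + d\right) = -10 + d$)
$F{\left(Y \right)} = \left(-10 + Y\right) \left(3 + \frac{Y}{2}\right)$ ($F{\left(Y \right)} = 3 \left(\frac{Y}{6} + \frac{Y}{Y}\right) \left(-10 + Y\right) = 3 \left(Y \frac{1}{6} + 1\right) \left(-10 + Y\right) = 3 \left(\frac{Y}{6} + 1\right) \left(-10 + Y\right) = 3 \left(1 + \frac{Y}{6}\right) \left(-10 + Y\right) = \left(3 + \frac{Y}{2}\right) \left(-10 + Y\right) = \left(-10 + Y\right) \left(3 + \frac{Y}{2}\right)$)
$\left(-44 + F{\left(1 \right)}\right)^{2} + \left(229 - 19028\right) = \left(-44 + \frac{\left(-10 + 1\right) \left(6 + 1\right)}{2}\right)^{2} + \left(229 - 19028\right) = \left(-44 + \frac{1}{2} \left(-9\right) 7\right)^{2} - 18799 = \left(-44 - \frac{63}{2}\right)^{2} - 18799 = \left(- \frac{151}{2}\right)^{2} - 18799 = \frac{22801}{4} - 18799 = - \frac{52395}{4}$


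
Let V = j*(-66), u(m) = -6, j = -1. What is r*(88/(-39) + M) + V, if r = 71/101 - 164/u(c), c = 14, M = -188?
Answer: -62252978/11817 ≈ -5268.1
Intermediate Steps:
r = 8495/303 (r = 71/101 - 164/(-6) = 71*(1/101) - 164*(-1/6) = 71/101 + 82/3 = 8495/303 ≈ 28.036)
V = 66 (V = -1*(-66) = 66)
r*(88/(-39) + M) + V = 8495*(88/(-39) - 188)/303 + 66 = 8495*(88*(-1/39) - 188)/303 + 66 = 8495*(-88/39 - 188)/303 + 66 = (8495/303)*(-7420/39) + 66 = -63032900/11817 + 66 = -62252978/11817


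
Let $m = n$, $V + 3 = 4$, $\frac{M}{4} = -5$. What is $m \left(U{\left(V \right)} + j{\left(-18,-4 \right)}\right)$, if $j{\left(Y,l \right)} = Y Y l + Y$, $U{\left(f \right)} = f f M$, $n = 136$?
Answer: $-181424$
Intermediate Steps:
$M = -20$ ($M = 4 \left(-5\right) = -20$)
$V = 1$ ($V = -3 + 4 = 1$)
$U{\left(f \right)} = - 20 f^{2}$ ($U{\left(f \right)} = f f \left(-20\right) = f^{2} \left(-20\right) = - 20 f^{2}$)
$j{\left(Y,l \right)} = Y + l Y^{2}$ ($j{\left(Y,l \right)} = Y^{2} l + Y = l Y^{2} + Y = Y + l Y^{2}$)
$m = 136$
$m \left(U{\left(V \right)} + j{\left(-18,-4 \right)}\right) = 136 \left(- 20 \cdot 1^{2} - 18 \left(1 - -72\right)\right) = 136 \left(\left(-20\right) 1 - 18 \left(1 + 72\right)\right) = 136 \left(-20 - 1314\right) = 136 \left(-1334\right) = -181424$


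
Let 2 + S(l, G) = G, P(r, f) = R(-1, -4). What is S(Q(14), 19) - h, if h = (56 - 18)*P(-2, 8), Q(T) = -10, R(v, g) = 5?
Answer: -173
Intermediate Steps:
P(r, f) = 5
S(l, G) = -2 + G
h = 190 (h = (56 - 18)*5 = 38*5 = 190)
S(Q(14), 19) - h = (-2 + 19) - 1*190 = 17 - 190 = -173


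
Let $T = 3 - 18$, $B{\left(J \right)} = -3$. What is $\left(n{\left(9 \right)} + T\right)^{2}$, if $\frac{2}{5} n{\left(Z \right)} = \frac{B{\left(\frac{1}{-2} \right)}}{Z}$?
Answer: $\frac{9025}{36} \approx 250.69$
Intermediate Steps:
$n{\left(Z \right)} = - \frac{15}{2 Z}$ ($n{\left(Z \right)} = \frac{5 \left(- \frac{3}{Z}\right)}{2} = - \frac{15}{2 Z}$)
$T = -15$ ($T = 3 - 18 = -15$)
$\left(n{\left(9 \right)} + T\right)^{2} = \left(- \frac{15}{2 \cdot 9} - 15\right)^{2} = \left(\left(- \frac{15}{2}\right) \frac{1}{9} - 15\right)^{2} = \left(- \frac{5}{6} - 15\right)^{2} = \left(- \frac{95}{6}\right)^{2} = \frac{9025}{36}$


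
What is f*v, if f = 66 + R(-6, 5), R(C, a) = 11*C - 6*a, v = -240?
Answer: 7200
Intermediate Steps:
R(C, a) = -6*a + 11*C
f = -30 (f = 66 + (-6*5 + 11*(-6)) = 66 + (-30 - 66) = 66 - 96 = -30)
f*v = -30*(-240) = 7200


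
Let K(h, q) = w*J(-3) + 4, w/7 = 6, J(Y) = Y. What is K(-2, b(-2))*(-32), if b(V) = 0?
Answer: 3904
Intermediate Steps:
w = 42 (w = 7*6 = 42)
K(h, q) = -122 (K(h, q) = 42*(-3) + 4 = -126 + 4 = -122)
K(-2, b(-2))*(-32) = -122*(-32) = 3904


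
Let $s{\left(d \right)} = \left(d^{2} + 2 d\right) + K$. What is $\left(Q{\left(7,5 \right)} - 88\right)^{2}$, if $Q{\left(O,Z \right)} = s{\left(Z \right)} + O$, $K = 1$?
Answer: $2025$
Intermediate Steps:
$s{\left(d \right)} = 1 + d^{2} + 2 d$ ($s{\left(d \right)} = \left(d^{2} + 2 d\right) + 1 = 1 + d^{2} + 2 d$)
$Q{\left(O,Z \right)} = 1 + O + Z^{2} + 2 Z$ ($Q{\left(O,Z \right)} = \left(1 + Z^{2} + 2 Z\right) + O = 1 + O + Z^{2} + 2 Z$)
$\left(Q{\left(7,5 \right)} - 88\right)^{2} = \left(\left(1 + 7 + 5^{2} + 2 \cdot 5\right) - 88\right)^{2} = \left(\left(1 + 7 + 25 + 10\right) - 88\right)^{2} = \left(43 - 88\right)^{2} = \left(-45\right)^{2} = 2025$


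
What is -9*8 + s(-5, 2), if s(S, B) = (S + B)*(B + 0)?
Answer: -78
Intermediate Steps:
s(S, B) = B*(B + S) (s(S, B) = (B + S)*B = B*(B + S))
-9*8 + s(-5, 2) = -9*8 + 2*(2 - 5) = -72 + 2*(-3) = -72 - 6 = -78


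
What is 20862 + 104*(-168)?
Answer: 3390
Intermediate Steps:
20862 + 104*(-168) = 20862 - 17472 = 3390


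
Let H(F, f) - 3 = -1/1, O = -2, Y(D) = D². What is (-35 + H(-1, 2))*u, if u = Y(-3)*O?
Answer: 594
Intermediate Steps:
H(F, f) = 2 (H(F, f) = 3 - 1/1 = 3 - 1*1 = 3 - 1 = 2)
u = -18 (u = (-3)²*(-2) = 9*(-2) = -18)
(-35 + H(-1, 2))*u = (-35 + 2)*(-18) = -33*(-18) = 594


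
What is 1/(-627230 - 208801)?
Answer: -1/836031 ≈ -1.1961e-6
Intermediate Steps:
1/(-627230 - 208801) = 1/(-836031) = -1/836031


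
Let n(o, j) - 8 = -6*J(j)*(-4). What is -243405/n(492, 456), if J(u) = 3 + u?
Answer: -243405/11024 ≈ -22.080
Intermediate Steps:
n(o, j) = 80 + 24*j (n(o, j) = 8 - 6*(3 + j)*(-4) = 8 + (-18 - 6*j)*(-4) = 8 + (72 + 24*j) = 80 + 24*j)
-243405/n(492, 456) = -243405/(80 + 24*456) = -243405/(80 + 10944) = -243405/11024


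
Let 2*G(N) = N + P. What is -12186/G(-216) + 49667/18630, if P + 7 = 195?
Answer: 113860259/130410 ≈ 873.09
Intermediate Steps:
P = 188 (P = -7 + 195 = 188)
G(N) = 94 + N/2 (G(N) = (N + 188)/2 = (188 + N)/2 = 94 + N/2)
-12186/G(-216) + 49667/18630 = -12186/(94 + (1/2)*(-216)) + 49667/18630 = -12186/(94 - 108) + 49667*(1/18630) = -12186/(-14) + 49667/18630 = -12186*(-1/14) + 49667/18630 = 6093/7 + 49667/18630 = 113860259/130410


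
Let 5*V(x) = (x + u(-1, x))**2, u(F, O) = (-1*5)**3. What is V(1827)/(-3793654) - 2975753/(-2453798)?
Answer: 24668357247859/23272151494730 ≈ 1.0600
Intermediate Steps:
u(F, O) = -125 (u(F, O) = (-5)**3 = -125)
V(x) = (-125 + x)**2/5 (V(x) = (x - 125)**2/5 = (-125 + x)**2/5)
V(1827)/(-3793654) - 2975753/(-2453798) = ((-125 + 1827)**2/5)/(-3793654) - 2975753/(-2453798) = ((1/5)*1702**2)*(-1/3793654) - 2975753*(-1/2453798) = ((1/5)*2896804)*(-1/3793654) + 2975753/2453798 = (2896804/5)*(-1/3793654) + 2975753/2453798 = -1448402/9484135 + 2975753/2453798 = 24668357247859/23272151494730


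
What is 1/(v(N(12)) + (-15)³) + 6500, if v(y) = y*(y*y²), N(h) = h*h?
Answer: 2794859086501/429978321 ≈ 6500.0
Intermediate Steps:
N(h) = h²
v(y) = y⁴ (v(y) = y*y³ = y⁴)
1/(v(N(12)) + (-15)³) + 6500 = 1/((12²)⁴ + (-15)³) + 6500 = 1/(144⁴ - 3375) + 6500 = 1/(429981696 - 3375) + 6500 = 1/429978321 + 6500 = 2794859086501/429978321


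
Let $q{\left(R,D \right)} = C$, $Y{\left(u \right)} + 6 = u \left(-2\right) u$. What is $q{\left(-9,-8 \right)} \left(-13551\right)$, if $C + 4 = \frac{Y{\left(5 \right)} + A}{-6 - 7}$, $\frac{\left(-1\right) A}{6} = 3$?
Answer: $- \frac{298122}{13} \approx -22932.0$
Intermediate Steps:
$A = -18$ ($A = \left(-6\right) 3 = -18$)
$Y{\left(u \right)} = -6 - 2 u^{2}$ ($Y{\left(u \right)} = -6 + u \left(-2\right) u = -6 + - 2 u u = -6 - 2 u^{2}$)
$C = \frac{22}{13}$ ($C = -4 + \frac{\left(-6 - 2 \cdot 5^{2}\right) - 18}{-6 - 7} = -4 + \frac{\left(-6 - 50\right) - 18}{-13} = -4 + \left(\left(-6 - 50\right) - 18\right) \left(- \frac{1}{13}\right) = -4 + \left(-56 - 18\right) \left(- \frac{1}{13}\right) = -4 - - \frac{74}{13} = -4 + \frac{74}{13} = \frac{22}{13} \approx 1.6923$)
$q{\left(R,D \right)} = \frac{22}{13}$
$q{\left(-9,-8 \right)} \left(-13551\right) = \frac{22}{13} \left(-13551\right) = - \frac{298122}{13}$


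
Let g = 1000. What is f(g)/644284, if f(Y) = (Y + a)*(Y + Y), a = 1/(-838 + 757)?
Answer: 40499500/13046751 ≈ 3.1042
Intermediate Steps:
a = -1/81 (a = 1/(-81) = -1/81 ≈ -0.012346)
f(Y) = 2*Y*(-1/81 + Y) (f(Y) = (Y - 1/81)*(Y + Y) = (-1/81 + Y)*(2*Y) = 2*Y*(-1/81 + Y))
f(g)/644284 = ((2/81)*1000*(-1 + 81*1000))/644284 = ((2/81)*1000*(-1 + 81000))*(1/644284) = ((2/81)*1000*80999)*(1/644284) = (161998000/81)*(1/644284) = 40499500/13046751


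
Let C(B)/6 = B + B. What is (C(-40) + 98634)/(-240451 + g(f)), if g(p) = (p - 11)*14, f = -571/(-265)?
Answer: -8670270/21250777 ≈ -0.40800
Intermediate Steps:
C(B) = 12*B (C(B) = 6*(B + B) = 6*(2*B) = 12*B)
f = 571/265 (f = -571*(-1/265) = 571/265 ≈ 2.1547)
g(p) = -154 + 14*p (g(p) = (-11 + p)*14 = -154 + 14*p)
(C(-40) + 98634)/(-240451 + g(f)) = (12*(-40) + 98634)/(-240451 + (-154 + 14*(571/265))) = (-480 + 98634)/(-240451 + (-154 + 7994/265)) = 98154/(-240451 - 32816/265) = 98154/(-63752331/265) = 98154*(-265/63752331) = -8670270/21250777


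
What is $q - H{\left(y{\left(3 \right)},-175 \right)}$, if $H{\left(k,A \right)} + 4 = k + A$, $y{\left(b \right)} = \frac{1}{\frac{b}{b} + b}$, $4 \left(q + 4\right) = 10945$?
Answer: $2911$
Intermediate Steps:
$q = \frac{10929}{4}$ ($q = -4 + \frac{1}{4} \cdot 10945 = -4 + \frac{10945}{4} = \frac{10929}{4} \approx 2732.3$)
$y{\left(b \right)} = \frac{1}{1 + b}$
$H{\left(k,A \right)} = -4 + A + k$ ($H{\left(k,A \right)} = -4 + \left(k + A\right) = -4 + \left(A + k\right) = -4 + A + k$)
$q - H{\left(y{\left(3 \right)},-175 \right)} = \frac{10929}{4} - \left(-4 - 175 + \frac{1}{1 + 3}\right) = \frac{10929}{4} - \left(-4 - 175 + \frac{1}{4}\right) = \frac{10929}{4} - - \frac{715}{4} = \frac{10929}{4} + \frac{715}{4} = 2911$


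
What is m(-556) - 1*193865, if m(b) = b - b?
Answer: -193865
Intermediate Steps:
m(b) = 0
m(-556) - 1*193865 = 0 - 1*193865 = 0 - 193865 = -193865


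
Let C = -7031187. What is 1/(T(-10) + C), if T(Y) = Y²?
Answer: -1/7031087 ≈ -1.4223e-7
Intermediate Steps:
1/(T(-10) + C) = 1/((-10)² - 7031187) = 1/(100 - 7031187) = 1/(-7031087) = -1/7031087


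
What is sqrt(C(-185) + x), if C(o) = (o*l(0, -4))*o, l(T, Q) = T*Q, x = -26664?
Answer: 2*I*sqrt(6666) ≈ 163.29*I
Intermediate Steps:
l(T, Q) = Q*T
C(o) = 0 (C(o) = (o*(-4*0))*o = (o*0)*o = 0*o = 0)
sqrt(C(-185) + x) = sqrt(0 - 26664) = sqrt(-26664) = 2*I*sqrt(6666)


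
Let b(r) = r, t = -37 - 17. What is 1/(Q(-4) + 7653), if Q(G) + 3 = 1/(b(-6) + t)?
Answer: 60/458999 ≈ 0.00013072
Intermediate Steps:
t = -54
Q(G) = -181/60 (Q(G) = -3 + 1/(-6 - 54) = -3 + 1/(-60) = -3 - 1/60 = -181/60)
1/(Q(-4) + 7653) = 1/(-181/60 + 7653) = 1/(458999/60) = 60/458999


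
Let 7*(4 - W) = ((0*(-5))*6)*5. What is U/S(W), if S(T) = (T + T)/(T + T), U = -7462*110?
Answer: -820820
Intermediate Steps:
W = 4 (W = 4 - (0*(-5))*6*5/7 = 4 - 0*6*5/7 = 4 - 0*5 = 4 - ⅐*0 = 4 + 0 = 4)
U = -820820
S(T) = 1 (S(T) = (2*T)/((2*T)) = (2*T)*(1/(2*T)) = 1)
U/S(W) = -820820/1 = -820820*1 = -820820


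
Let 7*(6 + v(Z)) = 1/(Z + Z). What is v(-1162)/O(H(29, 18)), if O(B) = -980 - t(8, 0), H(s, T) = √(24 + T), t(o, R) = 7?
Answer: 97609/16056516 ≈ 0.0060791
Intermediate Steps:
v(Z) = -6 + 1/(14*Z) (v(Z) = -6 + 1/(7*(Z + Z)) = -6 + 1/(7*((2*Z))) = -6 + (1/(2*Z))/7 = -6 + 1/(14*Z))
O(B) = -987 (O(B) = -980 - 1*7 = -980 - 7 = -987)
v(-1162)/O(H(29, 18)) = (-6 + (1/14)/(-1162))/(-987) = (-6 + (1/14)*(-1/1162))*(-1/987) = (-6 - 1/16268)*(-1/987) = -97609/16268*(-1/987) = 97609/16056516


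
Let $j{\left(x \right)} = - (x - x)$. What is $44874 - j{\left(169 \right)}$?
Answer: $44874$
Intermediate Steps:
$j{\left(x \right)} = 0$ ($j{\left(x \right)} = \left(-1\right) 0 = 0$)
$44874 - j{\left(169 \right)} = 44874 - 0 = 44874 + 0 = 44874$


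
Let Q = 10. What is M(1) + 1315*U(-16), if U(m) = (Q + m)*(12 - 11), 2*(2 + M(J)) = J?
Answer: -15783/2 ≈ -7891.5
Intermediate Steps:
M(J) = -2 + J/2
U(m) = 10 + m (U(m) = (10 + m)*(12 - 11) = (10 + m)*1 = 10 + m)
M(1) + 1315*U(-16) = (-2 + (½)*1) + 1315*(10 - 16) = (-2 + ½) + 1315*(-6) = -3/2 - 7890 = -15783/2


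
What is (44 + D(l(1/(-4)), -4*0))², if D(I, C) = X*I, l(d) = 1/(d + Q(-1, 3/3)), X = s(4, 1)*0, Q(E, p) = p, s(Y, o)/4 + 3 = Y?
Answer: 1936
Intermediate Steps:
s(Y, o) = -12 + 4*Y
X = 0 (X = (-12 + 4*4)*0 = (-12 + 16)*0 = 4*0 = 0)
l(d) = 1/(1 + d) (l(d) = 1/(d + 3/3) = 1/(d + 3*(⅓)) = 1/(d + 1) = 1/(1 + d))
D(I, C) = 0 (D(I, C) = 0*I = 0)
(44 + D(l(1/(-4)), -4*0))² = (44 + 0)² = 44² = 1936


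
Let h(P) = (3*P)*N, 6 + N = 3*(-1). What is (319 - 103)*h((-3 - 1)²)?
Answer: -93312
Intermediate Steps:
N = -9 (N = -6 + 3*(-1) = -6 - 3 = -9)
h(P) = -27*P (h(P) = (3*P)*(-9) = -27*P)
(319 - 103)*h((-3 - 1)²) = (319 - 103)*(-27*(-3 - 1)²) = 216*(-27*(-4)²) = 216*(-27*16) = 216*(-432) = -93312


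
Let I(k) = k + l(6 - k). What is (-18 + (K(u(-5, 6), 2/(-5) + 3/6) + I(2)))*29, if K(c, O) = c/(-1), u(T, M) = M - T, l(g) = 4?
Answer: -667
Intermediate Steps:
I(k) = 4 + k (I(k) = k + 4 = 4 + k)
K(c, O) = -c (K(c, O) = c*(-1) = -c)
(-18 + (K(u(-5, 6), 2/(-5) + 3/6) + I(2)))*29 = (-18 + (-(6 - 1*(-5)) + (4 + 2)))*29 = (-18 + (-(6 + 5) + 6))*29 = (-18 + (-1*11 + 6))*29 = (-18 + (-11 + 6))*29 = (-18 - 5)*29 = -23*29 = -667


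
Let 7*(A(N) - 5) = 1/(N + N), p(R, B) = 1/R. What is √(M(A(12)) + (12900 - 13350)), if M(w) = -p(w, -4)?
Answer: I*√378618/29 ≈ 21.218*I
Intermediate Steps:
A(N) = 5 + 1/(14*N) (A(N) = 5 + 1/(7*(N + N)) = 5 + 1/(7*((2*N))) = 5 + (1/(2*N))/7 = 5 + 1/(14*N))
M(w) = -1/w
√(M(A(12)) + (12900 - 13350)) = √(-1/(5 + (1/14)/12) + (12900 - 13350)) = √(-1/(5 + (1/14)*(1/12)) - 450) = √(-1/(5 + 1/168) - 450) = √(-1/841/168 - 450) = √(-1*168/841 - 450) = √(-168/841 - 450) = √(-378618/841) = I*√378618/29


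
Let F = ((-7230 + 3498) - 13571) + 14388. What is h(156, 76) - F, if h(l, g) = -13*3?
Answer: 2876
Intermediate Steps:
h(l, g) = -39
F = -2915 (F = (-3732 - 13571) + 14388 = -17303 + 14388 = -2915)
h(156, 76) - F = -39 - 1*(-2915) = -39 + 2915 = 2876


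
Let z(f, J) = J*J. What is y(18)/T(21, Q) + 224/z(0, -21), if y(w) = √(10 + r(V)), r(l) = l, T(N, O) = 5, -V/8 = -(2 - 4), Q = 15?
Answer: 32/63 + I*√6/5 ≈ 0.50794 + 0.4899*I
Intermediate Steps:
z(f, J) = J²
V = -16 (V = -(-8)*(2 - 4) = -(-8)*(-2) = -8*2 = -16)
y(w) = I*√6 (y(w) = √(10 - 16) = √(-6) = I*√6)
y(18)/T(21, Q) + 224/z(0, -21) = (I*√6)/5 + 224/((-21)²) = (I*√6)*(⅕) + 224/441 = I*√6/5 + 224*(1/441) = I*√6/5 + 32/63 = 32/63 + I*√6/5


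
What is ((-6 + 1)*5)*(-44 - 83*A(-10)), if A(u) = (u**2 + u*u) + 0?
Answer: 416100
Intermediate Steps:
A(u) = 2*u**2 (A(u) = (u**2 + u**2) + 0 = 2*u**2 + 0 = 2*u**2)
((-6 + 1)*5)*(-44 - 83*A(-10)) = ((-6 + 1)*5)*(-44 - 166*(-10)**2) = (-5*5)*(-44 - 166*100) = -25*(-44 - 83*200) = -25*(-44 - 16600) = -25*(-16644) = 416100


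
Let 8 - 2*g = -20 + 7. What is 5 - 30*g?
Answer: -310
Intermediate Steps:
g = 21/2 (g = 4 - (-20 + 7)/2 = 4 - ½*(-13) = 4 + 13/2 = 21/2 ≈ 10.500)
5 - 30*g = 5 - 30*21/2 = 5 - 315 = -310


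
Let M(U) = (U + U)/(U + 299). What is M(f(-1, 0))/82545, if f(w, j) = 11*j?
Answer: 0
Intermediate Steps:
M(U) = 2*U/(299 + U) (M(U) = (2*U)/(299 + U) = 2*U/(299 + U))
M(f(-1, 0))/82545 = (2*(11*0)/(299 + 11*0))/82545 = (2*0/(299 + 0))*(1/82545) = (2*0/299)*(1/82545) = (2*0*(1/299))*(1/82545) = 0*(1/82545) = 0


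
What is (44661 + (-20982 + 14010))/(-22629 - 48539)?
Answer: -37689/71168 ≈ -0.52958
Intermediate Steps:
(44661 + (-20982 + 14010))/(-22629 - 48539) = (44661 - 6972)/(-71168) = 37689*(-1/71168) = -37689/71168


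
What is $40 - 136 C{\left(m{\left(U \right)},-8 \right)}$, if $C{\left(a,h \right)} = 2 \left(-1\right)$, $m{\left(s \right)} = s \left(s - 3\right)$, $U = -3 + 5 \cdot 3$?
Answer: $312$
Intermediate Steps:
$U = 12$ ($U = -3 + 15 = 12$)
$m{\left(s \right)} = s \left(-3 + s\right)$
$C{\left(a,h \right)} = -2$
$40 - 136 C{\left(m{\left(U \right)},-8 \right)} = 40 - -272 = 40 + 272 = 312$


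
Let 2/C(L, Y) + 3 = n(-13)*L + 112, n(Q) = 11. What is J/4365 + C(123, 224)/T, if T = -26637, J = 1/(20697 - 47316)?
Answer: -45221194/754149447522315 ≈ -5.9963e-8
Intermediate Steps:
J = -1/26619 (J = 1/(-26619) = -1/26619 ≈ -3.7567e-5)
C(L, Y) = 2/(109 + 11*L) (C(L, Y) = 2/(-3 + (11*L + 112)) = 2/(-3 + (112 + 11*L)) = 2/(109 + 11*L))
J/4365 + C(123, 224)/T = -1/26619/4365 + (2/(109 + 11*123))/(-26637) = -1/26619*1/4365 + (2/(109 + 1353))*(-1/26637) = -1/116191935 + (2/1462)*(-1/26637) = -1/116191935 + (2*(1/1462))*(-1/26637) = -1/116191935 + (1/731)*(-1/26637) = -1/116191935 - 1/19471647 = -45221194/754149447522315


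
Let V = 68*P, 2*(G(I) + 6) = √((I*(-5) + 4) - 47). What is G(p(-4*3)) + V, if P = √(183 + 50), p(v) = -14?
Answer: -6 + 68*√233 + 3*√3/2 ≈ 1034.6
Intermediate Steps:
P = √233 ≈ 15.264
G(I) = -6 + √(-43 - 5*I)/2 (G(I) = -6 + √((I*(-5) + 4) - 47)/2 = -6 + √((-5*I + 4) - 47)/2 = -6 + √((4 - 5*I) - 47)/2 = -6 + √(-43 - 5*I)/2)
V = 68*√233 ≈ 1038.0
G(p(-4*3)) + V = (-6 + √(-43 - 5*(-14))/2) + 68*√233 = (-6 + √(-43 + 70)/2) + 68*√233 = (-6 + √27/2) + 68*√233 = (-6 + (3*√3)/2) + 68*√233 = (-6 + 3*√3/2) + 68*√233 = -6 + 68*√233 + 3*√3/2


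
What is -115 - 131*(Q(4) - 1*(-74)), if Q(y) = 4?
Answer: -10333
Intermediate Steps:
-115 - 131*(Q(4) - 1*(-74)) = -115 - 131*(4 - 1*(-74)) = -115 - 131*(4 + 74) = -115 - 131*78 = -115 - 10218 = -10333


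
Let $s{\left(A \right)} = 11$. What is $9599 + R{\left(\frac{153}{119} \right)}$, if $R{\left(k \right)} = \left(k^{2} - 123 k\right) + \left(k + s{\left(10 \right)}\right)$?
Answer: $\frac{463285}{49} \approx 9454.8$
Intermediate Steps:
$R{\left(k \right)} = 11 + k^{2} - 122 k$ ($R{\left(k \right)} = \left(k^{2} - 123 k\right) + \left(k + 11\right) = \left(k^{2} - 123 k\right) + \left(11 + k\right) = 11 + k^{2} - 122 k$)
$9599 + R{\left(\frac{153}{119} \right)} = 9599 + \left(11 + \left(\frac{153}{119}\right)^{2} - 122 \cdot \frac{153}{119}\right) = 9599 + \left(11 + \left(153 \cdot \frac{1}{119}\right)^{2} - 122 \cdot 153 \cdot \frac{1}{119}\right) = 9599 + \left(11 + \left(\frac{9}{7}\right)^{2} - \frac{1098}{7}\right) = 9599 + \left(11 + \frac{81}{49} - \frac{1098}{7}\right) = 9599 - \frac{7066}{49} = \frac{463285}{49}$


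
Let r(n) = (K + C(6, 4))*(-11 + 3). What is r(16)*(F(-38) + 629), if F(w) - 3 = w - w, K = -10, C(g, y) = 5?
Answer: 25280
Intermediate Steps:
r(n) = 40 (r(n) = (-10 + 5)*(-11 + 3) = -5*(-8) = 40)
F(w) = 3 (F(w) = 3 + (w - w) = 3 + 0 = 3)
r(16)*(F(-38) + 629) = 40*(3 + 629) = 40*632 = 25280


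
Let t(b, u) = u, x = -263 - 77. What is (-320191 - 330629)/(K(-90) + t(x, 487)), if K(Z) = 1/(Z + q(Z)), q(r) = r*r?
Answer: -5213068200/3900871 ≈ -1336.4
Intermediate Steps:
q(r) = r²
x = -340
K(Z) = 1/(Z + Z²)
(-320191 - 330629)/(K(-90) + t(x, 487)) = (-320191 - 330629)/(1/((-90)*(1 - 90)) + 487) = -650820/(-1/90/(-89) + 487) = -650820/(-1/90*(-1/89) + 487) = -650820/(1/8010 + 487) = -650820/3900871/8010 = -650820*8010/3900871 = -5213068200/3900871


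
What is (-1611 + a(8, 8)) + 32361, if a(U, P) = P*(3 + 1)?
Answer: 30782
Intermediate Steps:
a(U, P) = 4*P (a(U, P) = P*4 = 4*P)
(-1611 + a(8, 8)) + 32361 = (-1611 + 4*8) + 32361 = (-1611 + 32) + 32361 = -1579 + 32361 = 30782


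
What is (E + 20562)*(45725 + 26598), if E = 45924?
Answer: 4808466978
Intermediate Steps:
(E + 20562)*(45725 + 26598) = (45924 + 20562)*(45725 + 26598) = 66486*72323 = 4808466978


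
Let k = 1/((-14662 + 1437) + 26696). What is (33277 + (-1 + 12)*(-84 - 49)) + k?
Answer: 428566395/13471 ≈ 31814.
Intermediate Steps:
k = 1/13471 (k = 1/(-13225 + 26696) = 1/13471 ≈ 7.4234e-5)
(33277 + (-1 + 12)*(-84 - 49)) + k = (33277 + (-1 + 12)*(-84 - 49)) + 1/13471 = (33277 + 11*(-133)) + 1/13471 = (33277 - 1463) + 1/13471 = 31814 + 1/13471 = 428566395/13471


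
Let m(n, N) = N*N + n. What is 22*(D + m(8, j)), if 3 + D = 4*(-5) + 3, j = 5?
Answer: 286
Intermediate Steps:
D = -20 (D = -3 + (4*(-5) + 3) = -3 + (-20 + 3) = -3 - 17 = -20)
m(n, N) = n + N**2 (m(n, N) = N**2 + n = n + N**2)
22*(D + m(8, j)) = 22*(-20 + (8 + 5**2)) = 22*(-20 + (8 + 25)) = 22*(-20 + 33) = 22*13 = 286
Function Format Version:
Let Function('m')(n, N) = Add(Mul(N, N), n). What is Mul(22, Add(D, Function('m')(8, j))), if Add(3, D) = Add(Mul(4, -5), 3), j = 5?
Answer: 286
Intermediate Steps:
D = -20 (D = Add(-3, Add(Mul(4, -5), 3)) = Add(-3, Add(-20, 3)) = Add(-3, -17) = -20)
Function('m')(n, N) = Add(n, Pow(N, 2)) (Function('m')(n, N) = Add(Pow(N, 2), n) = Add(n, Pow(N, 2)))
Mul(22, Add(D, Function('m')(8, j))) = Mul(22, Add(-20, Add(8, Pow(5, 2)))) = Mul(22, Add(-20, Add(8, 25))) = Mul(22, Add(-20, 33)) = Mul(22, 13) = 286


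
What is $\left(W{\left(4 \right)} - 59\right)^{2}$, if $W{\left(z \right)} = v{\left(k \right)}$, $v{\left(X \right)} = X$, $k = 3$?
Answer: $3136$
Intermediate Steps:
$W{\left(z \right)} = 3$
$\left(W{\left(4 \right)} - 59\right)^{2} = \left(3 - 59\right)^{2} = \left(-56\right)^{2} = 3136$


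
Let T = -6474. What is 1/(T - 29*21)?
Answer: -1/7083 ≈ -0.00014118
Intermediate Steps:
1/(T - 29*21) = 1/(-6474 - 29*21) = 1/(-6474 - 609) = 1/(-7083) = -1/7083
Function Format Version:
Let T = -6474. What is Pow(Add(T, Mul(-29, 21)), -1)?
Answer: Rational(-1, 7083) ≈ -0.00014118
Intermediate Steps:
Pow(Add(T, Mul(-29, 21)), -1) = Pow(Add(-6474, Mul(-29, 21)), -1) = Pow(Add(-6474, -609), -1) = Pow(-7083, -1) = Rational(-1, 7083)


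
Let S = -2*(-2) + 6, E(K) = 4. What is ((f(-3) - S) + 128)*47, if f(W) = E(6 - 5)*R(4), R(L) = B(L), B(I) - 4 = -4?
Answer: 5546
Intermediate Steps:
B(I) = 0 (B(I) = 4 - 4 = 0)
S = 10 (S = 4 + 6 = 10)
R(L) = 0
f(W) = 0 (f(W) = 4*0 = 0)
((f(-3) - S) + 128)*47 = ((0 - 1*10) + 128)*47 = ((0 - 10) + 128)*47 = (-10 + 128)*47 = 118*47 = 5546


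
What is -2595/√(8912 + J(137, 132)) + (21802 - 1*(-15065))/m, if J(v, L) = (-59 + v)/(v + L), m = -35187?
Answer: -12289/11729 - 2595*√644902214/2397406 ≈ -28.536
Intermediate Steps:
J(v, L) = (-59 + v)/(L + v)
-2595/√(8912 + J(137, 132)) + (21802 - 1*(-15065))/m = -2595/√(8912 + (-59 + 137)/(132 + 137)) + (21802 - 1*(-15065))/(-35187) = -2595/√(8912 + 78/269) + (21802 + 15065)*(-1/35187) = -2595/√(8912 + (1/269)*78) + 36867*(-1/35187) = -2595/√(8912 + 78/269) - 12289/11729 = -2595*√644902214/2397406 - 12289/11729 = -12289/11729 - 2595*√644902214/2397406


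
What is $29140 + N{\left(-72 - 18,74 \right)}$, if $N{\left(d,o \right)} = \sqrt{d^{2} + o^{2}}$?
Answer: $29140 + 2 \sqrt{3394} \approx 29257.0$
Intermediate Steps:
$29140 + N{\left(-72 - 18,74 \right)} = 29140 + \sqrt{\left(-72 - 18\right)^{2} + 74^{2}} = 29140 + \sqrt{\left(-72 - 18\right)^{2} + 5476} = 29140 + \sqrt{\left(-90\right)^{2} + 5476} = 29140 + \sqrt{8100 + 5476} = 29140 + \sqrt{13576} = 29140 + 2 \sqrt{3394}$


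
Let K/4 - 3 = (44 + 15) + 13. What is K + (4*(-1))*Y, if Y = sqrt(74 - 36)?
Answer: 300 - 4*sqrt(38) ≈ 275.34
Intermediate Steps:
K = 300 (K = 12 + 4*((44 + 15) + 13) = 12 + 4*(59 + 13) = 12 + 4*72 = 12 + 288 = 300)
Y = sqrt(38) ≈ 6.1644
K + (4*(-1))*Y = 300 + (4*(-1))*sqrt(38) = 300 - 4*sqrt(38)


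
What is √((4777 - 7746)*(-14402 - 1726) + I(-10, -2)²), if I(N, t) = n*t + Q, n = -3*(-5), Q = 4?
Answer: 62*√12457 ≈ 6919.9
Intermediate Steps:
n = 15
I(N, t) = 4 + 15*t (I(N, t) = 15*t + 4 = 4 + 15*t)
√((4777 - 7746)*(-14402 - 1726) + I(-10, -2)²) = √((4777 - 7746)*(-14402 - 1726) + (4 + 15*(-2))²) = √(-2969*(-16128) + (4 - 30)²) = √(47884032 + (-26)²) = √(47884032 + 676) = √47884708 = 62*√12457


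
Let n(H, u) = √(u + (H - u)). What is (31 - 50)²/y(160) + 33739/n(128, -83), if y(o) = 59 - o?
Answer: -361/101 + 33739*√2/16 ≈ 2978.6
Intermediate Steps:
n(H, u) = √H
(31 - 50)²/y(160) + 33739/n(128, -83) = (31 - 50)²/(59 - 1*160) + 33739/(√128) = (-19)²/(59 - 160) + 33739/((8*√2)) = 361/(-101) + 33739*(√2/16) = 361*(-1/101) + 33739*√2/16 = -361/101 + 33739*√2/16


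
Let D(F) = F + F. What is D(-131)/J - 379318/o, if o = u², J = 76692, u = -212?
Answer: -3637803923/430855656 ≈ -8.4432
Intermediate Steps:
D(F) = 2*F
o = 44944 (o = (-212)² = 44944)
D(-131)/J - 379318/o = (2*(-131))/76692 - 379318/44944 = -262*1/76692 - 379318*1/44944 = -131/38346 - 189659/22472 = -3637803923/430855656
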